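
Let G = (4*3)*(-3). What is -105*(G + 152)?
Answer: -12180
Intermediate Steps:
G = -36 (G = 12*(-3) = -36)
-105*(G + 152) = -105*(-36 + 152) = -105*116 = -12180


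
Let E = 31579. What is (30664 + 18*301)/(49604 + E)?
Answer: 36082/81183 ≈ 0.44445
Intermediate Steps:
(30664 + 18*301)/(49604 + E) = (30664 + 18*301)/(49604 + 31579) = (30664 + 5418)/81183 = 36082*(1/81183) = 36082/81183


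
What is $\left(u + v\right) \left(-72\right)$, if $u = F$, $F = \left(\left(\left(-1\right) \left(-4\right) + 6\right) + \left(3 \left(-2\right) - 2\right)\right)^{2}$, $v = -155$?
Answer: $10872$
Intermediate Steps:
$F = 4$ ($F = \left(\left(4 + 6\right) - 8\right)^{2} = \left(10 - 8\right)^{2} = 2^{2} = 4$)
$u = 4$
$\left(u + v\right) \left(-72\right) = \left(4 - 155\right) \left(-72\right) = \left(-151\right) \left(-72\right) = 10872$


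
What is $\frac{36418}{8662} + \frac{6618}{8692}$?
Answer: $\frac{93467593}{18822526} \approx 4.9657$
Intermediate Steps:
$\frac{36418}{8662} + \frac{6618}{8692} = 36418 \cdot \frac{1}{8662} + 6618 \cdot \frac{1}{8692} = \frac{18209}{4331} + \frac{3309}{4346} = \frac{93467593}{18822526}$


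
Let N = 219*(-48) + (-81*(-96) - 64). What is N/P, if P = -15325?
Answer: 112/613 ≈ 0.18271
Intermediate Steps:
N = -2800 (N = -10512 + (7776 - 64) = -10512 + 7712 = -2800)
N/P = -2800/(-15325) = -2800*(-1/15325) = 112/613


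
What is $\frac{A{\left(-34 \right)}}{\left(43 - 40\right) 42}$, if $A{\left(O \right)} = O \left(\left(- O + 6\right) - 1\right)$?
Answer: $- \frac{221}{21} \approx -10.524$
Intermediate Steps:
$A{\left(O \right)} = O \left(5 - O\right)$ ($A{\left(O \right)} = O \left(\left(6 - O\right) - 1\right) = O \left(5 - O\right)$)
$\frac{A{\left(-34 \right)}}{\left(43 - 40\right) 42} = \frac{\left(-34\right) \left(5 - -34\right)}{\left(43 - 40\right) 42} = \frac{\left(-34\right) \left(5 + 34\right)}{3 \cdot 42} = \frac{\left(-34\right) 39}{126} = \left(-1326\right) \frac{1}{126} = - \frac{221}{21}$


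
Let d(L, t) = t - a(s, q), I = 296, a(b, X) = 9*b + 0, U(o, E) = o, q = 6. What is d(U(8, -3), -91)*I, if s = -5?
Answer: -13616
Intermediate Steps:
a(b, X) = 9*b
d(L, t) = 45 + t (d(L, t) = t - 9*(-5) = t - 1*(-45) = t + 45 = 45 + t)
d(U(8, -3), -91)*I = (45 - 91)*296 = -46*296 = -13616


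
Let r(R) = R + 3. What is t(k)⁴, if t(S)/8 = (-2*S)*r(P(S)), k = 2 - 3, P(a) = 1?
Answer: 16777216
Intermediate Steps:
r(R) = 3 + R
k = -1
t(S) = -64*S (t(S) = 8*((-2*S)*(3 + 1)) = 8*(-2*S*4) = 8*(-8*S) = -64*S)
t(k)⁴ = (-64*(-1))⁴ = 64⁴ = 16777216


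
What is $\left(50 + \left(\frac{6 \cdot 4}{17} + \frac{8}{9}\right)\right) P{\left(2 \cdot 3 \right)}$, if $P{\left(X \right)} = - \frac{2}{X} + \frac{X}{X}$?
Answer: $\frac{16004}{459} \approx 34.867$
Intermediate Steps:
$P{\left(X \right)} = 1 - \frac{2}{X}$ ($P{\left(X \right)} = - \frac{2}{X} + 1 = 1 - \frac{2}{X}$)
$\left(50 + \left(\frac{6 \cdot 4}{17} + \frac{8}{9}\right)\right) P{\left(2 \cdot 3 \right)} = \left(50 + \left(\frac{6 \cdot 4}{17} + \frac{8}{9}\right)\right) \frac{-2 + 2 \cdot 3}{2 \cdot 3} = \left(50 + \left(24 \cdot \frac{1}{17} + 8 \cdot \frac{1}{9}\right)\right) \frac{-2 + 6}{6} = \left(50 + \left(\frac{24}{17} + \frac{8}{9}\right)\right) \frac{1}{6} \cdot 4 = \left(50 + \frac{352}{153}\right) \frac{2}{3} = \frac{8002}{153} \cdot \frac{2}{3} = \frac{16004}{459}$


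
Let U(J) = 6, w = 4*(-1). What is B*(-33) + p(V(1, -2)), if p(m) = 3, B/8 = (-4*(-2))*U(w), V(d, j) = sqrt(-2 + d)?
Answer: -12669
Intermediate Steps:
w = -4
B = 384 (B = 8*(-4*(-2)*6) = 8*(8*6) = 8*48 = 384)
B*(-33) + p(V(1, -2)) = 384*(-33) + 3 = -12672 + 3 = -12669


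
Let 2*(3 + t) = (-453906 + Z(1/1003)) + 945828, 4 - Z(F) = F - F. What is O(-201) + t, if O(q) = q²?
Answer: 286361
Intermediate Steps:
Z(F) = 4 (Z(F) = 4 - (F - F) = 4 - 1*0 = 4 + 0 = 4)
t = 245960 (t = -3 + ((-453906 + 4) + 945828)/2 = -3 + (-453902 + 945828)/2 = -3 + (½)*491926 = -3 + 245963 = 245960)
O(-201) + t = (-201)² + 245960 = 40401 + 245960 = 286361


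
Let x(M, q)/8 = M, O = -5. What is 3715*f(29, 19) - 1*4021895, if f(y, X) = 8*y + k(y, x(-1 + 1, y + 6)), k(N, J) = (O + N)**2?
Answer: -1020175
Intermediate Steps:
x(M, q) = 8*M
k(N, J) = (-5 + N)**2
f(y, X) = (-5 + y)**2 + 8*y (f(y, X) = 8*y + (-5 + y)**2 = (-5 + y)**2 + 8*y)
3715*f(29, 19) - 1*4021895 = 3715*((-5 + 29)**2 + 8*29) - 1*4021895 = 3715*(24**2 + 232) - 4021895 = 3715*(576 + 232) - 4021895 = 3715*808 - 4021895 = 3001720 - 4021895 = -1020175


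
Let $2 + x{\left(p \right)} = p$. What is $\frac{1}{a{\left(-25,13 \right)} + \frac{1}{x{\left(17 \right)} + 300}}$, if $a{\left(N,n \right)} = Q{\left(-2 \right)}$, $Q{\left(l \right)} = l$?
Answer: $- \frac{315}{629} \approx -0.5008$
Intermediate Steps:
$a{\left(N,n \right)} = -2$
$x{\left(p \right)} = -2 + p$
$\frac{1}{a{\left(-25,13 \right)} + \frac{1}{x{\left(17 \right)} + 300}} = \frac{1}{-2 + \frac{1}{\left(-2 + 17\right) + 300}} = \frac{1}{-2 + \frac{1}{15 + 300}} = \frac{1}{-2 + \frac{1}{315}} = \frac{1}{- \frac{629}{315}} = - \frac{315}{629}$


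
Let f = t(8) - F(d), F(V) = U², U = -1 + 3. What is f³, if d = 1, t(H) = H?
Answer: 64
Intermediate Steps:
U = 2
F(V) = 4 (F(V) = 2² = 4)
f = 4 (f = 8 - 1*4 = 8 - 4 = 4)
f³ = 4³ = 64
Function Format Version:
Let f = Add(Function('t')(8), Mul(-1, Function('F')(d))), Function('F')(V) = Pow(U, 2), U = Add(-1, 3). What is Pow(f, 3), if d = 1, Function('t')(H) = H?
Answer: 64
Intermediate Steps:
U = 2
Function('F')(V) = 4 (Function('F')(V) = Pow(2, 2) = 4)
f = 4 (f = Add(8, Mul(-1, 4)) = Add(8, -4) = 4)
Pow(f, 3) = Pow(4, 3) = 64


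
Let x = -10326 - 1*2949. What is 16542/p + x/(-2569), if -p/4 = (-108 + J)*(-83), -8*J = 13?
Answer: 881307729/187000079 ≈ 4.7129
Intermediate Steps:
J = -13/8 (J = -⅛*13 = -13/8 ≈ -1.6250)
p = -72791/2 (p = -4*(-108 - 13/8)*(-83) = -(-877)*(-83)/2 = -4*72791/8 = -72791/2 ≈ -36396.)
x = -13275 (x = -10326 - 2949 = -13275)
16542/p + x/(-2569) = 16542/(-72791/2) - 13275/(-2569) = 16542*(-2/72791) - 13275*(-1/2569) = -33084/72791 + 13275/2569 = 881307729/187000079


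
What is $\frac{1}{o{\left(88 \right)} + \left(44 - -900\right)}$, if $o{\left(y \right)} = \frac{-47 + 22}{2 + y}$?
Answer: $\frac{18}{16987} \approx 0.0010596$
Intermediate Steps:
$o{\left(y \right)} = - \frac{25}{2 + y}$
$\frac{1}{o{\left(88 \right)} + \left(44 - -900\right)} = \frac{1}{- \frac{25}{2 + 88} + \left(44 - -900\right)} = \frac{1}{- \frac{25}{90} + \left(44 + 900\right)} = \frac{1}{\left(-25\right) \frac{1}{90} + 944} = \frac{1}{- \frac{5}{18} + 944} = \frac{1}{\frac{16987}{18}} = \frac{18}{16987}$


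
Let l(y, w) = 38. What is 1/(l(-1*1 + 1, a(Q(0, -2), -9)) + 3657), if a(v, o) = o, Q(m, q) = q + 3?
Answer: 1/3695 ≈ 0.00027064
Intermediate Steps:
Q(m, q) = 3 + q
1/(l(-1*1 + 1, a(Q(0, -2), -9)) + 3657) = 1/(38 + 3657) = 1/3695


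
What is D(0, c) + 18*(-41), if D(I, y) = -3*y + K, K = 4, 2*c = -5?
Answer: -1453/2 ≈ -726.50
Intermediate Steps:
c = -5/2 (c = (½)*(-5) = -5/2 ≈ -2.5000)
D(I, y) = 4 - 3*y (D(I, y) = -3*y + 4 = 4 - 3*y)
D(0, c) + 18*(-41) = (4 - 3*(-5/2)) + 18*(-41) = (4 + 15/2) - 738 = 23/2 - 738 = -1453/2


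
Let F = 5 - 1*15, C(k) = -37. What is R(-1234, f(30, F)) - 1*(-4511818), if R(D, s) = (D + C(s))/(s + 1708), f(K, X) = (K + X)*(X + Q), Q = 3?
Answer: 7074529353/1568 ≈ 4.5118e+6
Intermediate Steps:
F = -10 (F = 5 - 15 = -10)
f(K, X) = (3 + X)*(K + X) (f(K, X) = (K + X)*(X + 3) = (K + X)*(3 + X) = (3 + X)*(K + X))
R(D, s) = (-37 + D)/(1708 + s) (R(D, s) = (D - 37)/(s + 1708) = (-37 + D)/(1708 + s))
R(-1234, f(30, F)) - 1*(-4511818) = (-37 - 1234)/(1708 + ((-10)**2 + 3*30 + 3*(-10) + 30*(-10))) - 1*(-4511818) = -1271/(1708 + (100 + 90 - 30 - 300)) + 4511818 = -1271/(1708 - 140) + 4511818 = -1271/1568 + 4511818 = 7074529353/1568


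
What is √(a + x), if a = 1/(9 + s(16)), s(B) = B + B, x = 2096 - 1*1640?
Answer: √766577/41 ≈ 21.355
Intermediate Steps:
x = 456 (x = 2096 - 1640 = 456)
s(B) = 2*B
a = 1/41 (a = 1/(9 + 2*16) = 1/(9 + 32) = 1/41 ≈ 0.024390)
√(a + x) = √(1/41 + 456) = √(18697/41) = √766577/41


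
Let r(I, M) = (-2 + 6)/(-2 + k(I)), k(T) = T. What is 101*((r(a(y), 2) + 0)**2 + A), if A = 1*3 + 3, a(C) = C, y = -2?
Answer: 707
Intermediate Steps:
A = 6 (A = 3 + 3 = 6)
r(I, M) = 4/(-2 + I) (r(I, M) = (-2 + 6)/(-2 + I) = 4/(-2 + I))
101*((r(a(y), 2) + 0)**2 + A) = 101*((4/(-2 - 2) + 0)**2 + 6) = 101*((4/(-4) + 0)**2 + 6) = 101*((4*(-1/4) + 0)**2 + 6) = 101*((-1 + 0)**2 + 6) = 101*((-1)**2 + 6) = 101*(1 + 6) = 101*7 = 707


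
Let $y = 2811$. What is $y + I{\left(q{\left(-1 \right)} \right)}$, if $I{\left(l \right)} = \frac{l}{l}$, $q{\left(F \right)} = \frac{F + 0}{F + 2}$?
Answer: $2812$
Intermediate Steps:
$q{\left(F \right)} = \frac{F}{2 + F}$
$I{\left(l \right)} = 1$
$y + I{\left(q{\left(-1 \right)} \right)} = 2811 + 1 = 2812$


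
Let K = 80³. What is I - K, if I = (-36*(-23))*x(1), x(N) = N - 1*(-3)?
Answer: -508688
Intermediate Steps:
K = 512000
x(N) = 3 + N (x(N) = N + 3 = 3 + N)
I = 3312 (I = (-36*(-23))*(3 + 1) = 828*4 = 3312)
I - K = 3312 - 1*512000 = 3312 - 512000 = -508688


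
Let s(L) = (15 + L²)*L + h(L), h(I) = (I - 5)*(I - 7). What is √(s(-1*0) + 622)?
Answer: 3*√73 ≈ 25.632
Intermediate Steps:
h(I) = (-7 + I)*(-5 + I) (h(I) = (-5 + I)*(-7 + I) = (-7 + I)*(-5 + I))
s(L) = 35 + L² - 12*L + L*(15 + L²) (s(L) = (15 + L²)*L + (35 + L² - 12*L) = L*(15 + L²) + (35 + L² - 12*L) = 35 + L² - 12*L + L*(15 + L²))
√(s(-1*0) + 622) = √((35 + (-1*0)² + (-1*0)³ + 3*(-1*0)) + 622) = √((35 + 0² + 0³ + 3*0) + 622) = √((35 + 0 + 0 + 0) + 622) = √(35 + 622) = √657 = 3*√73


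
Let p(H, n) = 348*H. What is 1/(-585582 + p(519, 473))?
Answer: -1/404970 ≈ -2.4693e-6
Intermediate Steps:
1/(-585582 + p(519, 473)) = 1/(-585582 + 348*519) = 1/(-585582 + 180612) = 1/(-404970) = -1/404970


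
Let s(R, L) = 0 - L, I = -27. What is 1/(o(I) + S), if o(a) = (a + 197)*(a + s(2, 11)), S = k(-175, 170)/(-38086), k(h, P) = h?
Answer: -38086/246035385 ≈ -0.00015480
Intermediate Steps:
S = 175/38086 (S = -175/(-38086) = -175*(-1/38086) = 175/38086 ≈ 0.0045949)
s(R, L) = -L
o(a) = (-11 + a)*(197 + a) (o(a) = (a + 197)*(a - 1*11) = (197 + a)*(a - 11) = (197 + a)*(-11 + a) = (-11 + a)*(197 + a))
1/(o(I) + S) = 1/((-2167 + (-27)² + 186*(-27)) + 175/38086) = 1/((-2167 + 729 - 5022) + 175/38086) = 1/(-6460 + 175/38086) = 1/(-246035385/38086) = -38086/246035385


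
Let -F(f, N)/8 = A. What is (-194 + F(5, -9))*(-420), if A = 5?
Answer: 98280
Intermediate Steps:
F(f, N) = -40 (F(f, N) = -8*5 = -40)
(-194 + F(5, -9))*(-420) = (-194 - 40)*(-420) = -234*(-420) = 98280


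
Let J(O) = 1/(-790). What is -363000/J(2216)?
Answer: 286770000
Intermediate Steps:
J(O) = -1/790
-363000/J(2216) = -363000/(-1/790) = -363000*(-790) = 286770000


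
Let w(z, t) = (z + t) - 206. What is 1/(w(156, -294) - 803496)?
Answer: -1/803840 ≈ -1.2440e-6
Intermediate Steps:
w(z, t) = -206 + t + z (w(z, t) = (t + z) - 206 = -206 + t + z)
1/(w(156, -294) - 803496) = 1/((-206 - 294 + 156) - 803496) = 1/(-344 - 803496) = 1/(-803840) = -1/803840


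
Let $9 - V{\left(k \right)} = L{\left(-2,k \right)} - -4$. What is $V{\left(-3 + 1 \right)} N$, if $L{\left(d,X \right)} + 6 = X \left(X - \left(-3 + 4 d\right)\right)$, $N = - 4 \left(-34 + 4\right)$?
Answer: $3480$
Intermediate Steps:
$N = 120$ ($N = \left(-4\right) \left(-30\right) = 120$)
$L{\left(d,X \right)} = -6 + X \left(3 + X - 4 d\right)$ ($L{\left(d,X \right)} = -6 + X \left(X - \left(-3 + 4 d\right)\right) = -6 + X \left(3 + X - 4 d\right)$)
$V{\left(k \right)} = 11 - k^{2} - 11 k$ ($V{\left(k \right)} = 9 - \left(\left(-6 + k^{2} + 3 k - 4 k \left(-2\right)\right) - -4\right) = 9 - \left(\left(-6 + k^{2} + 3 k + 8 k\right) + 4\right) = 9 - \left(\left(-6 + k^{2} + 11 k\right) + 4\right) = 9 - \left(-2 + k^{2} + 11 k\right) = 11 - k^{2} - 11 k$)
$V{\left(-3 + 1 \right)} N = \left(11 - \left(-3 + 1\right)^{2} - 11 \left(-3 + 1\right)\right) 120 = \left(11 - \left(-2\right)^{2} - -22\right) 120 = \left(11 - 4 + 22\right) 120 = 29 \cdot 120 = 3480$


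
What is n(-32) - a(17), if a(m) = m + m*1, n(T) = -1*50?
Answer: -84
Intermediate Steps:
n(T) = -50
a(m) = 2*m (a(m) = m + m = 2*m)
n(-32) - a(17) = -50 - 2*17 = -50 - 1*34 = -50 - 34 = -84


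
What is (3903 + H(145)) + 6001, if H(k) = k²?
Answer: 30929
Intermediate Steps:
(3903 + H(145)) + 6001 = (3903 + 145²) + 6001 = (3903 + 21025) + 6001 = 24928 + 6001 = 30929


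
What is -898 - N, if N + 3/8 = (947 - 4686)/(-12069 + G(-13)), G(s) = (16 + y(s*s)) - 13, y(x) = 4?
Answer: -43323567/48248 ≈ -897.93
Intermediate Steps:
G(s) = 7 (G(s) = (16 + 4) - 13 = 20 - 13 = 7)
N = -3137/48248 (N = -3/8 + (947 - 4686)/(-12069 + 7) = -3/8 - 3739/(-12062) = -3/8 - 3739*(-1/12062) = -3/8 + 3739/12062 = -3137/48248 ≈ -0.065018)
-898 - N = -898 - 1*(-3137/48248) = -898 + 3137/48248 = -43323567/48248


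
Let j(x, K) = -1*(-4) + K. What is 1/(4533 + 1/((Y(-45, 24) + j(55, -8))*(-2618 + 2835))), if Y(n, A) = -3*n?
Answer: 28427/128859592 ≈ 0.00022060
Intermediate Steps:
j(x, K) = 4 + K
1/(4533 + 1/((Y(-45, 24) + j(55, -8))*(-2618 + 2835))) = 1/(4533 + 1/((-3*(-45) + (4 - 8))*(-2618 + 2835))) = 1/(4533 + 1/((135 - 4)*217)) = 1/(4533 + 1/(131*217)) = 1/(4533 + 1/28427) = 1/(128859592/28427) = 28427/128859592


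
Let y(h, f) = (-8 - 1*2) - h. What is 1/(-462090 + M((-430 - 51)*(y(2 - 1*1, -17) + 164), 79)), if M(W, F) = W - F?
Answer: -1/535762 ≈ -1.8665e-6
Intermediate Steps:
y(h, f) = -10 - h (y(h, f) = (-8 - 2) - h = -10 - h)
1/(-462090 + M((-430 - 51)*(y(2 - 1*1, -17) + 164), 79)) = 1/(-462090 + ((-430 - 51)*((-10 - (2 - 1*1)) + 164) - 1*79)) = 1/(-462090 + (-481*((-10 - (2 - 1)) + 164) - 79)) = 1/(-462090 + (-481*((-10 - 1*1) + 164) - 79)) = 1/(-462090 + (-481*((-10 - 1) + 164) - 79)) = 1/(-462090 + (-481*(-11 + 164) - 79)) = 1/(-462090 + (-481*153 - 79)) = 1/(-462090 + (-73593 - 79)) = 1/(-462090 - 73672) = 1/(-535762) = -1/535762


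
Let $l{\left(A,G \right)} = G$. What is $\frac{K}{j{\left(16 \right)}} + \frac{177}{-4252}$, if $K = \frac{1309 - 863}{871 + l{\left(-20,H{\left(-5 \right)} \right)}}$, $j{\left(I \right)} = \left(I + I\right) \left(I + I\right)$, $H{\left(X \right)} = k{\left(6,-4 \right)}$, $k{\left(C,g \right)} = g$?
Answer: $- \frac{19405703}{471869952} \approx -0.041125$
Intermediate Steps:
$H{\left(X \right)} = -4$
$j{\left(I \right)} = 4 I^{2}$ ($j{\left(I \right)} = 2 I 2 I = 4 I^{2}$)
$K = \frac{446}{867}$ ($K = \frac{1309 - 863}{871 - 4} = \frac{446}{867} \approx 0.51442$)
$\frac{K}{j{\left(16 \right)}} + \frac{177}{-4252} = \frac{446}{867 \cdot 4 \cdot 16^{2}} + \frac{177}{-4252} = \frac{446}{867 \cdot 4 \cdot 256} + 177 \left(- \frac{1}{4252}\right) = \frac{446}{867 \cdot 1024} - \frac{177}{4252} = \frac{446}{867} \cdot \frac{1}{1024} - \frac{177}{4252} = \frac{223}{443904} - \frac{177}{4252} = - \frac{19405703}{471869952}$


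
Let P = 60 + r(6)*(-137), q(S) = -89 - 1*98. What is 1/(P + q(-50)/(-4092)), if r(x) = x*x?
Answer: -372/1812367 ≈ -0.00020526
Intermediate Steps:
q(S) = -187 (q(S) = -89 - 98 = -187)
r(x) = x**2
P = -4872 (P = 60 + 6**2*(-137) = 60 + 36*(-137) = 60 - 4932 = -4872)
1/(P + q(-50)/(-4092)) = 1/(-4872 - 187/(-4092)) = 1/(-4872 - 187*(-1/4092)) = 1/(-4872 + 17/372) = 1/(-1812367/372) = -372/1812367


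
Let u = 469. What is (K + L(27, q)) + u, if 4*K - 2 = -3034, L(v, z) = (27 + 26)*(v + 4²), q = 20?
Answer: 1990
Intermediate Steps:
L(v, z) = 848 + 53*v (L(v, z) = 53*(v + 16) = 53*(16 + v) = 848 + 53*v)
K = -758 (K = ½ + (¼)*(-3034) = ½ - 1517/2 = -758)
(K + L(27, q)) + u = (-758 + (848 + 53*27)) + 469 = (-758 + (848 + 1431)) + 469 = (-758 + 2279) + 469 = 1521 + 469 = 1990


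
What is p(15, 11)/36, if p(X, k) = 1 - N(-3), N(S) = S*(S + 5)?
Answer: 7/36 ≈ 0.19444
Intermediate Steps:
N(S) = S*(5 + S)
p(X, k) = 7 (p(X, k) = 1 - (-3)*(5 - 3) = 1 - (-3)*2 = 1 - 1*(-6) = 1 + 6 = 7)
p(15, 11)/36 = 7/36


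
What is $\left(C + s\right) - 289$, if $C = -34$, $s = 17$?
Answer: $-306$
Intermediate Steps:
$\left(C + s\right) - 289 = \left(-34 + 17\right) - 289 = -17 - 289 = -306$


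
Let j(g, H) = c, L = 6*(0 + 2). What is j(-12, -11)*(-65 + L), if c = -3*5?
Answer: 795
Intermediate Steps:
L = 12 (L = 6*2 = 12)
c = -15
j(g, H) = -15
j(-12, -11)*(-65 + L) = -15*(-65 + 12) = -15*(-53) = 795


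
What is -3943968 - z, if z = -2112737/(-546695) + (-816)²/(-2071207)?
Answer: -4465831984554729959/1132318510865 ≈ -3.9440e+6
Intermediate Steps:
z = 4011895517639/1132318510865 (z = -2112737*(-1/546695) + 665856*(-1/2071207) = 2112737/546695 - 665856/2071207 = 4011895517639/1132318510865 ≈ 3.5431)
-3943968 - z = -3943968 - 1*4011895517639/1132318510865 = -3943968 - 4011895517639/1132318510865 = -4465831984554729959/1132318510865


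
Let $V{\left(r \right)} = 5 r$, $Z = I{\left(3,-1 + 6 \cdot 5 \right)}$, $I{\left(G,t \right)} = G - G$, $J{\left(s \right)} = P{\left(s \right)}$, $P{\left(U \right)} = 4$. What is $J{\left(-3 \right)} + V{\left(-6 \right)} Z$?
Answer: $4$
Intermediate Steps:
$J{\left(s \right)} = 4$
$I{\left(G,t \right)} = 0$
$Z = 0$
$J{\left(-3 \right)} + V{\left(-6 \right)} Z = 4 + 5 \left(-6\right) 0 = 4 - 0 = 4 + 0 = 4$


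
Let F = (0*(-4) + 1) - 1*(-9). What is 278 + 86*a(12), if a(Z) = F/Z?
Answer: 1049/3 ≈ 349.67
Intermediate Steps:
F = 10 (F = (0 + 1) + 9 = 1 + 9 = 10)
a(Z) = 10/Z
278 + 86*a(12) = 278 + 86*(10/12) = 278 + 86*(10*(1/12)) = 278 + 86*(5/6) = 278 + 215/3 = 1049/3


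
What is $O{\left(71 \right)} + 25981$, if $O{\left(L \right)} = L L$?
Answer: $31022$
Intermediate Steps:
$O{\left(L \right)} = L^{2}$
$O{\left(71 \right)} + 25981 = 71^{2} + 25981 = 5041 + 25981 = 31022$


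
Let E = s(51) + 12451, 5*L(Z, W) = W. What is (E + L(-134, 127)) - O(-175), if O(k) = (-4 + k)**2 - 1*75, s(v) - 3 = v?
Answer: -97178/5 ≈ -19436.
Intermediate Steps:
L(Z, W) = W/5
s(v) = 3 + v
O(k) = -75 + (-4 + k)**2 (O(k) = (-4 + k)**2 - 75 = -75 + (-4 + k)**2)
E = 12505 (E = (3 + 51) + 12451 = 54 + 12451 = 12505)
(E + L(-134, 127)) - O(-175) = (12505 + (1/5)*127) - (-75 + (-4 - 175)**2) = (12505 + 127/5) - (-75 + (-179)**2) = 62652/5 - (-75 + 32041) = 62652/5 - 1*31966 = 62652/5 - 31966 = -97178/5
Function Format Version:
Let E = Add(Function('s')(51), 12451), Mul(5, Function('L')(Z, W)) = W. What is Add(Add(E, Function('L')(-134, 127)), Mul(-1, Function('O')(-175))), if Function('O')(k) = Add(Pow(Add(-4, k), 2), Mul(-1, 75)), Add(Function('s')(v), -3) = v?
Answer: Rational(-97178, 5) ≈ -19436.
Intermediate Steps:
Function('L')(Z, W) = Mul(Rational(1, 5), W)
Function('s')(v) = Add(3, v)
Function('O')(k) = Add(-75, Pow(Add(-4, k), 2)) (Function('O')(k) = Add(Pow(Add(-4, k), 2), -75) = Add(-75, Pow(Add(-4, k), 2)))
E = 12505 (E = Add(Add(3, 51), 12451) = Add(54, 12451) = 12505)
Add(Add(E, Function('L')(-134, 127)), Mul(-1, Function('O')(-175))) = Add(Add(12505, Mul(Rational(1, 5), 127)), Mul(-1, Add(-75, Pow(Add(-4, -175), 2)))) = Add(Add(12505, Rational(127, 5)), Mul(-1, Add(-75, Pow(-179, 2)))) = Add(Rational(62652, 5), Mul(-1, Add(-75, 32041))) = Add(Rational(62652, 5), Mul(-1, 31966)) = Add(Rational(62652, 5), -31966) = Rational(-97178, 5)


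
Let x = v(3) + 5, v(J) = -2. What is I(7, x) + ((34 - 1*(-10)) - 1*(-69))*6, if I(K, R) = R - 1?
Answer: 680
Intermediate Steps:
x = 3 (x = -2 + 5 = 3)
I(K, R) = -1 + R
I(7, x) + ((34 - 1*(-10)) - 1*(-69))*6 = (-1 + 3) + ((34 - 1*(-10)) - 1*(-69))*6 = 2 + ((34 + 10) + 69)*6 = 2 + (44 + 69)*6 = 2 + 113*6 = 2 + 678 = 680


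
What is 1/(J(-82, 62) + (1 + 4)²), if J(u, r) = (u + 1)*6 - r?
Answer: -1/523 ≈ -0.0019120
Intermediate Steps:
J(u, r) = 6 - r + 6*u (J(u, r) = (1 + u)*6 - r = (6 + 6*u) - r = 6 - r + 6*u)
1/(J(-82, 62) + (1 + 4)²) = 1/((6 - 1*62 + 6*(-82)) + (1 + 4)²) = 1/((6 - 62 - 492) + 5²) = 1/(-548 + 25) = 1/(-523) = -1/523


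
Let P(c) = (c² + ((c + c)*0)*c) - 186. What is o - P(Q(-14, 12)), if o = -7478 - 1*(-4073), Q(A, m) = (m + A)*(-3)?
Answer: -3255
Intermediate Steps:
Q(A, m) = -3*A - 3*m (Q(A, m) = (A + m)*(-3) = -3*A - 3*m)
o = -3405 (o = -7478 + 4073 = -3405)
P(c) = -186 + c² (P(c) = (c² + ((2*c)*0)*c) - 186 = (c² + 0*c) - 186 = (c² + 0) - 186 = c² - 186 = -186 + c²)
o - P(Q(-14, 12)) = -3405 - (-186 + (-3*(-14) - 3*12)²) = -3405 - (-186 + (42 - 36)²) = -3405 - (-186 + 6²) = -3405 - (-186 + 36) = -3405 - 1*(-150) = -3405 + 150 = -3255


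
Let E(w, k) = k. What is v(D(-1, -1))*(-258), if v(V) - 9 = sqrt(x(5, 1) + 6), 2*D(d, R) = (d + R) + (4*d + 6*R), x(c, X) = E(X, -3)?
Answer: -2322 - 258*sqrt(3) ≈ -2768.9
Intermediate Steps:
x(c, X) = -3
D(d, R) = 5*d/2 + 7*R/2 (D(d, R) = ((d + R) + (4*d + 6*R))/2 = ((R + d) + (4*d + 6*R))/2 = (5*d + 7*R)/2 = 5*d/2 + 7*R/2)
v(V) = 9 + sqrt(3) (v(V) = 9 + sqrt(-3 + 6) = 9 + sqrt(3))
v(D(-1, -1))*(-258) = (9 + sqrt(3))*(-258) = -2322 - 258*sqrt(3)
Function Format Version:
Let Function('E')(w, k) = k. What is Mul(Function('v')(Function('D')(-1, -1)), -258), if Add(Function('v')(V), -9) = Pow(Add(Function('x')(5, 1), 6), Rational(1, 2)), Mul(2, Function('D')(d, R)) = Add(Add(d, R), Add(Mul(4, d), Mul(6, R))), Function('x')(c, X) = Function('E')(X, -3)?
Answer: Add(-2322, Mul(-258, Pow(3, Rational(1, 2)))) ≈ -2768.9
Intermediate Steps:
Function('x')(c, X) = -3
Function('D')(d, R) = Add(Mul(Rational(5, 2), d), Mul(Rational(7, 2), R)) (Function('D')(d, R) = Mul(Rational(1, 2), Add(Add(d, R), Add(Mul(4, d), Mul(6, R)))) = Mul(Rational(1, 2), Add(Add(R, d), Add(Mul(4, d), Mul(6, R)))) = Mul(Rational(1, 2), Add(Mul(5, d), Mul(7, R))) = Add(Mul(Rational(5, 2), d), Mul(Rational(7, 2), R)))
Function('v')(V) = Add(9, Pow(3, Rational(1, 2))) (Function('v')(V) = Add(9, Pow(Add(-3, 6), Rational(1, 2))) = Add(9, Pow(3, Rational(1, 2))))
Mul(Function('v')(Function('D')(-1, -1)), -258) = Mul(Add(9, Pow(3, Rational(1, 2))), -258) = Add(-2322, Mul(-258, Pow(3, Rational(1, 2))))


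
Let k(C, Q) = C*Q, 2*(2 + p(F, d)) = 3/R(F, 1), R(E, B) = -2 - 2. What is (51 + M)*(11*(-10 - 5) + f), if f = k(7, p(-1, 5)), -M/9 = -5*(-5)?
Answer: 126411/4 ≈ 31603.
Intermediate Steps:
R(E, B) = -4
p(F, d) = -19/8 (p(F, d) = -2 + (3/(-4))/2 = -2 + (3*(-¼))/2 = -2 + (½)*(-¾) = -2 - 3/8 = -19/8)
M = -225 (M = -(-45)*(-5) = -9*25 = -225)
f = -133/8 (f = 7*(-19/8) = -133/8 ≈ -16.625)
(51 + M)*(11*(-10 - 5) + f) = (51 - 225)*(11*(-10 - 5) - 133/8) = -174*(11*(-15) - 133/8) = -174*(-165 - 133/8) = -174*(-1453/8) = 126411/4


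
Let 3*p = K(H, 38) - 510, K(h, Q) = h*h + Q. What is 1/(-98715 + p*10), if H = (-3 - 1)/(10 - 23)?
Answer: -169/16948675 ≈ -9.9713e-6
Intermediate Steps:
H = 4/13 (H = -4/(-13) = -4*(-1/13) = 4/13 ≈ 0.30769)
K(h, Q) = Q + h**2 (K(h, Q) = h**2 + Q = Q + h**2)
p = -26584/169 (p = ((38 + (4/13)**2) - 510)/3 = ((38 + 16/169) - 510)/3 = (6438/169 - 510)/3 = (1/3)*(-79752/169) = -26584/169 ≈ -157.30)
1/(-98715 + p*10) = 1/(-98715 - 26584/169*10) = 1/(-98715 - 265840/169) = 1/(-16948675/169) = -169/16948675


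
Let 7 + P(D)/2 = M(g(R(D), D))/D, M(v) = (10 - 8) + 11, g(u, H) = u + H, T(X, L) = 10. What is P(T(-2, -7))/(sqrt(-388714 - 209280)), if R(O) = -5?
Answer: 57*I*sqrt(597994)/2989970 ≈ 0.014742*I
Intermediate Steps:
g(u, H) = H + u
M(v) = 13 (M(v) = 2 + 11 = 13)
P(D) = -14 + 26/D (P(D) = -14 + 2*(13/D) = -14 + 26/D)
P(T(-2, -7))/(sqrt(-388714 - 209280)) = (-14 + 26/10)/(sqrt(-388714 - 209280)) = (-14 + 26*(1/10))/(sqrt(-597994)) = (-14 + 13/5)/((I*sqrt(597994))) = -(-57)*I*sqrt(597994)/2989970 = 57*I*sqrt(597994)/2989970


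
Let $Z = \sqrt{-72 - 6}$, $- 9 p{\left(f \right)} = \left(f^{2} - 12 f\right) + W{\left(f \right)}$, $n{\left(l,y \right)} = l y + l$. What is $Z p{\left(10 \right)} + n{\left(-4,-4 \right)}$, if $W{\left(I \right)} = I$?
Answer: $12 + \frac{10 i \sqrt{78}}{9} \approx 12.0 + 9.8131 i$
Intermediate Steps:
$n{\left(l,y \right)} = l + l y$
$p{\left(f \right)} = - \frac{f^{2}}{9} + \frac{11 f}{9}$ ($p{\left(f \right)} = - \frac{\left(f^{2} - 12 f\right) + f}{9} = - \frac{f^{2} - 11 f}{9} = - \frac{f^{2}}{9} + \frac{11 f}{9}$)
$Z = i \sqrt{78}$ ($Z = \sqrt{-72 + \left(-31 + 25\right)} = \sqrt{-72 - 6} = \sqrt{-78} = i \sqrt{78} \approx 8.8318 i$)
$Z p{\left(10 \right)} + n{\left(-4,-4 \right)} = i \sqrt{78} \cdot \frac{1}{9} \cdot 10 \left(11 - 10\right) - 4 \left(1 - 4\right) = i \sqrt{78} \cdot \frac{1}{9} \cdot 10 \left(11 - 10\right) - -12 = i \sqrt{78} \cdot \frac{1}{9} \cdot 10 \cdot 1 + 12 = i \sqrt{78} \cdot \frac{10}{9} + 12 = \frac{10 i \sqrt{78}}{9} + 12 = 12 + \frac{10 i \sqrt{78}}{9}$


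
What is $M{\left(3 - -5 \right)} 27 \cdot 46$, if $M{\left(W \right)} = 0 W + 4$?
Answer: $4968$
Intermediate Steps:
$M{\left(W \right)} = 4$ ($M{\left(W \right)} = 0 + 4 = 4$)
$M{\left(3 - -5 \right)} 27 \cdot 46 = 4 \cdot 27 \cdot 46 = 108 \cdot 46 = 4968$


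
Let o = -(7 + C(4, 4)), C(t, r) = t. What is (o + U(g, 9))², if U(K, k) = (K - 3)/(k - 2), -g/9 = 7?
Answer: 20449/49 ≈ 417.33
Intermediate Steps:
g = -63 (g = -9*7 = -63)
U(K, k) = (-3 + K)/(-2 + k)
o = -11 (o = -(7 + 4) = -1*11 = -11)
(o + U(g, 9))² = (-11 + (-3 - 63)/(-2 + 9))² = (-11 - 66/7)² = (-143/7)² = 20449/49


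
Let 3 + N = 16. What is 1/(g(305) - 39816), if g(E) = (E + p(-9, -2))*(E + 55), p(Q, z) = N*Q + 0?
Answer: 1/27864 ≈ 3.5889e-5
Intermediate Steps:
N = 13 (N = -3 + 16 = 13)
p(Q, z) = 13*Q (p(Q, z) = 13*Q + 0 = 13*Q)
g(E) = (-117 + E)*(55 + E) (g(E) = (E + 13*(-9))*(E + 55) = (E - 117)*(55 + E) = (-117 + E)*(55 + E))
1/(g(305) - 39816) = 1/((-6435 + 305² - 62*305) - 39816) = 1/((-6435 + 93025 - 18910) - 39816) = 1/(67680 - 39816) = 1/27864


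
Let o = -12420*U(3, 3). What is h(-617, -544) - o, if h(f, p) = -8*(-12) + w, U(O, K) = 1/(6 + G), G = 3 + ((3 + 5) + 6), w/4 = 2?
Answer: 644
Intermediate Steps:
w = 8 (w = 4*2 = 8)
G = 17 (G = 3 + (8 + 6) = 3 + 14 = 17)
U(O, K) = 1/23 (U(O, K) = 1/(6 + 17) = 1/23)
h(f, p) = 104 (h(f, p) = -8*(-12) + 8 = 96 + 8 = 104)
o = -540 (o = -12420*1/23 = -540)
h(-617, -544) - o = 104 - 1*(-540) = 104 + 540 = 644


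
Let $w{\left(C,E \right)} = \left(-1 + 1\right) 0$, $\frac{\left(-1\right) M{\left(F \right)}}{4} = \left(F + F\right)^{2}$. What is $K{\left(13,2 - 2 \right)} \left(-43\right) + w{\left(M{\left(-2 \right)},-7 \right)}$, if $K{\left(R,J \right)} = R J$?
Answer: $0$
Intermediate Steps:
$M{\left(F \right)} = - 16 F^{2}$ ($M{\left(F \right)} = - 4 \left(F + F\right)^{2} = - 4 \left(2 F\right)^{2} = - 4 \cdot 4 F^{2} = - 16 F^{2}$)
$w{\left(C,E \right)} = 0$ ($w{\left(C,E \right)} = 0 \cdot 0 = 0$)
$K{\left(R,J \right)} = J R$
$K{\left(13,2 - 2 \right)} \left(-43\right) + w{\left(M{\left(-2 \right)},-7 \right)} = \left(2 - 2\right) 13 \left(-43\right) + 0 = 0 \cdot 13 \left(-43\right) + 0 = 0 \left(-43\right) + 0 = 0 + 0 = 0$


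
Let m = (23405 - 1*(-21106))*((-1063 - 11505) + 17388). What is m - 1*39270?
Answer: 214503750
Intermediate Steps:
m = 214543020 (m = (23405 + 21106)*(-12568 + 17388) = 44511*4820 = 214543020)
m - 1*39270 = 214543020 - 1*39270 = 214543020 - 39270 = 214503750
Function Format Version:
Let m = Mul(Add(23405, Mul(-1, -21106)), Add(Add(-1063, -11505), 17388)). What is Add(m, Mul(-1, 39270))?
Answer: 214503750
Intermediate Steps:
m = 214543020 (m = Mul(Add(23405, 21106), Add(-12568, 17388)) = Mul(44511, 4820) = 214543020)
Add(m, Mul(-1, 39270)) = Add(214543020, Mul(-1, 39270)) = Add(214543020, -39270) = 214503750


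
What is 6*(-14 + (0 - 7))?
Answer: -126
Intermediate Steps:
6*(-14 + (0 - 7)) = 6*(-14 - 7) = 6*(-21) = -126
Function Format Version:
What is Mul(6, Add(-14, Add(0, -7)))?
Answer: -126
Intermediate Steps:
Mul(6, Add(-14, Add(0, -7))) = Mul(6, Add(-14, -7)) = Mul(6, -21) = -126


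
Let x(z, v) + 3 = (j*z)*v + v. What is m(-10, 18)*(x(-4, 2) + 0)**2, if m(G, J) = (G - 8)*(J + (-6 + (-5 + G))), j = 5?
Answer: 90774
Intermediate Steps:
x(z, v) = -3 + v + 5*v*z (x(z, v) = -3 + ((5*z)*v + v) = -3 + (5*v*z + v) = -3 + (v + 5*v*z) = -3 + v + 5*v*z)
m(G, J) = (-8 + G)*(-11 + G + J) (m(G, J) = (-8 + G)*(J + (-11 + G)) = (-8 + G)*(-11 + G + J))
m(-10, 18)*(x(-4, 2) + 0)**2 = (88 + (-10)**2 - 19*(-10) - 8*18 - 10*18)*((-3 + 2 + 5*2*(-4)) + 0)**2 = (88 + 100 + 190 - 144 - 180)*((-3 + 2 - 40) + 0)**2 = 54*(-41 + 0)**2 = 54*(-41)**2 = 54*1681 = 90774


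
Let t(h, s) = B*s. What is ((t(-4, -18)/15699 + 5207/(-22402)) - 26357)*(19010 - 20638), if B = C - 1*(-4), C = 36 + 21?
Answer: 2515144211857750/58614833 ≈ 4.2910e+7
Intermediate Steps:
C = 57
B = 61 (B = 57 - 1*(-4) = 57 + 4 = 61)
t(h, s) = 61*s
((t(-4, -18)/15699 + 5207/(-22402)) - 26357)*(19010 - 20638) = (((61*(-18))/15699 + 5207/(-22402)) - 26357)*(19010 - 20638) = ((-1098*1/15699 + 5207*(-1/22402)) - 26357)*(-1628) = ((-366/5233 - 5207/22402) - 26357)*(-1628) = (-35447363/117229666 - 26357)*(-1628) = -3089857754125/117229666*(-1628) = 2515144211857750/58614833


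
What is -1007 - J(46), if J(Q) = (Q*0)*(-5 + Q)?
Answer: -1007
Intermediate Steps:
J(Q) = 0 (J(Q) = 0*(-5 + Q) = 0)
-1007 - J(46) = -1007 - 1*0 = -1007 + 0 = -1007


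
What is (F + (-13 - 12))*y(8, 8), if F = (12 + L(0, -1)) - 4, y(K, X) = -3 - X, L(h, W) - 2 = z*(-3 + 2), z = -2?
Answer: 143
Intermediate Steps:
L(h, W) = 4 (L(h, W) = 2 - 2*(-3 + 2) = 2 - 2*(-1) = 2 + 2 = 4)
F = 12 (F = (12 + 4) - 4 = 16 - 4 = 12)
(F + (-13 - 12))*y(8, 8) = (12 + (-13 - 12))*(-3 - 1*8) = (12 - 25)*(-3 - 8) = -13*(-11) = 143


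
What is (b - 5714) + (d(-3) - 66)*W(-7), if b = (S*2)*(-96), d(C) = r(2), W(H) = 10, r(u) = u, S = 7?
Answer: -7698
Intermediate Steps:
d(C) = 2
b = -1344 (b = (7*2)*(-96) = 14*(-96) = -1344)
(b - 5714) + (d(-3) - 66)*W(-7) = (-1344 - 5714) + (2 - 66)*10 = -7058 - 64*10 = -7058 - 640 = -7698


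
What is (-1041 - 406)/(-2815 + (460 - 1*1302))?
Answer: 1447/3657 ≈ 0.39568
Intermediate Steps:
(-1041 - 406)/(-2815 + (460 - 1*1302)) = -1447/(-2815 + (460 - 1302)) = -1447/(-2815 - 842) = -1447/(-3657) = -1447*(-1/3657) = 1447/3657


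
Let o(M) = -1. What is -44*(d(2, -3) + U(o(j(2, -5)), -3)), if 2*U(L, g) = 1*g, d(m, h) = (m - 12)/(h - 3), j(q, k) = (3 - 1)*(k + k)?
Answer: -22/3 ≈ -7.3333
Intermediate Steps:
j(q, k) = 4*k (j(q, k) = 2*(2*k) = 4*k)
d(m, h) = (-12 + m)/(-3 + h)
U(L, g) = g/2 (U(L, g) = (1*g)/2 = g/2)
-44*(d(2, -3) + U(o(j(2, -5)), -3)) = -44*((-12 + 2)/(-3 - 3) + (1/2)*(-3)) = -44*(-10/(-6) - 3/2) = -44*(-1/6*(-10) - 3/2) = -44*(5/3 - 3/2) = -44*1/6 = -22/3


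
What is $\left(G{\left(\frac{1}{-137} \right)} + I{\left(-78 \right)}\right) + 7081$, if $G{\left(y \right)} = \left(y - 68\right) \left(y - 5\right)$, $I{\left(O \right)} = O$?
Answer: $\frac{137830769}{18769} \approx 7343.5$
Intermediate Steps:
$G{\left(y \right)} = \left(-68 + y\right) \left(-5 + y\right)$
$\left(G{\left(\frac{1}{-137} \right)} + I{\left(-78 \right)}\right) + 7081 = \left(\left(340 + \left(\frac{1}{-137}\right)^{2} - \frac{73}{-137}\right) - 78\right) + 7081 = \left(\left(340 + \left(- \frac{1}{137}\right)^{2} - - \frac{73}{137}\right) - 78\right) + 7081 = \left(\left(340 + \frac{1}{18769} + \frac{73}{137}\right) - 78\right) + 7081 = \left(\frac{6391462}{18769} - 78\right) + 7081 = \frac{4927480}{18769} + 7081 = \frac{137830769}{18769}$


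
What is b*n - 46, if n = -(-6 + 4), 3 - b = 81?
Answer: -202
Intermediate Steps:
b = -78 (b = 3 - 1*81 = 3 - 81 = -78)
n = 2 (n = -1*(-2) = 2)
b*n - 46 = -78*2 - 46 = -156 - 46 = -202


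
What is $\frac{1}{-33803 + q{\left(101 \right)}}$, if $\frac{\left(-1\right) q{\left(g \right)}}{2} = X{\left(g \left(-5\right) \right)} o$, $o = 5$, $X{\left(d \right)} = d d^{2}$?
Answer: $\frac{1}{1287842447} \approx 7.7649 \cdot 10^{-10}$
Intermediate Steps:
$X{\left(d \right)} = d^{3}$
$q{\left(g \right)} = 1250 g^{3}$ ($q{\left(g \right)} = - 2 \left(g \left(-5\right)\right)^{3} \cdot 5 = - 2 \left(- 5 g\right)^{3} \cdot 5 = - 2 - 125 g^{3} \cdot 5 = - 2 \left(- 625 g^{3}\right) = 1250 g^{3}$)
$\frac{1}{-33803 + q{\left(101 \right)}} = \frac{1}{-33803 + 1250 \cdot 101^{3}} = \frac{1}{-33803 + 1250 \cdot 1030301} = \frac{1}{-33803 + 1287876250} = \frac{1}{1287842447}$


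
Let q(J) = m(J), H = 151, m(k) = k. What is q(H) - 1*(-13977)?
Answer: 14128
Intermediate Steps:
q(J) = J
q(H) - 1*(-13977) = 151 - 1*(-13977) = 151 + 13977 = 14128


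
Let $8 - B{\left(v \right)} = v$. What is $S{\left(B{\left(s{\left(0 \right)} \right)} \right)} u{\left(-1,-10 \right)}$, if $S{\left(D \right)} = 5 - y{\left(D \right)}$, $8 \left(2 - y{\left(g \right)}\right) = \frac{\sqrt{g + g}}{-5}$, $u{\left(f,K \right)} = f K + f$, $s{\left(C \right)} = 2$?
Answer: $27 - \frac{9 \sqrt{3}}{20} \approx 26.221$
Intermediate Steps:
$u{\left(f,K \right)} = f + K f$ ($u{\left(f,K \right)} = K f + f = f + K f$)
$B{\left(v \right)} = 8 - v$
$y{\left(g \right)} = 2 + \frac{\sqrt{2} \sqrt{g}}{40}$ ($y{\left(g \right)} = 2 - \frac{\frac{1}{-5} \sqrt{g + g}}{8} = 2 - \frac{\left(- \frac{1}{5}\right) \sqrt{2 g}}{8} = 2 - \frac{\left(- \frac{1}{5}\right) \sqrt{2} \sqrt{g}}{8} = 2 + \frac{\sqrt{2} \sqrt{g}}{40}$)
$S{\left(D \right)} = 3 - \frac{\sqrt{2} \sqrt{D}}{40}$ ($S{\left(D \right)} = 5 - \left(2 + \frac{\sqrt{2} \sqrt{D}}{40}\right) = 3 - \frac{\sqrt{2} \sqrt{D}}{40}$)
$S{\left(B{\left(s{\left(0 \right)} \right)} \right)} u{\left(-1,-10 \right)} = \left(3 - \frac{\sqrt{2} \sqrt{8 - 2}}{40}\right) \left(- (1 - 10)\right) = \left(3 - \frac{\sqrt{2} \sqrt{8 - 2}}{40}\right) \left(\left(-1\right) \left(-9\right)\right) = \left(3 - \frac{\sqrt{2} \sqrt{6}}{40}\right) 9 = \left(3 - \frac{\sqrt{3}}{20}\right) 9 = 27 - \frac{9 \sqrt{3}}{20}$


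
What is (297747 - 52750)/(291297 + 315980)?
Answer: 244997/607277 ≈ 0.40344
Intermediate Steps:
(297747 - 52750)/(291297 + 315980) = 244997/607277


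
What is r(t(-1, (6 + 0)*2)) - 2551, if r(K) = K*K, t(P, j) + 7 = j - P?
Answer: -2515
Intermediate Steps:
t(P, j) = -7 + j - P (t(P, j) = -7 + (j - P) = -7 + j - P)
r(K) = K²
r(t(-1, (6 + 0)*2)) - 2551 = (-7 + (6 + 0)*2 - 1*(-1))² - 2551 = (-7 + 6*2 + 1)² - 2551 = (-7 + 12 + 1)² - 2551 = 6² - 2551 = 36 - 2551 = -2515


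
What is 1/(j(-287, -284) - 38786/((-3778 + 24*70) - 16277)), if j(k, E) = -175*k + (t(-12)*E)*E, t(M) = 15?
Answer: 18375/23153733161 ≈ 7.9361e-7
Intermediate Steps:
j(k, E) = -175*k + 15*E**2 (j(k, E) = -175*k + (15*E)*E = -175*k + 15*E**2)
1/(j(-287, -284) - 38786/((-3778 + 24*70) - 16277)) = 1/((-175*(-287) + 15*(-284)**2) - 38786/((-3778 + 24*70) - 16277)) = 1/((50225 + 15*80656) - 38786/((-3778 + 1680) - 16277)) = 1/((50225 + 1209840) - 38786/(-2098 - 16277)) = 1/(1260065 - 38786/(-18375)) = 1/(1260065 - 38786*(-1/18375)) = 1/(1260065 + 38786/18375) = 1/(23153733161/18375) = 18375/23153733161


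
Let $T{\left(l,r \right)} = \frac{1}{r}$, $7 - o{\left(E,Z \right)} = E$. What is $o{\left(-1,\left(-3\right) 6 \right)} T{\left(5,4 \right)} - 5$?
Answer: $-3$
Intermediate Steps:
$o{\left(E,Z \right)} = 7 - E$
$o{\left(-1,\left(-3\right) 6 \right)} T{\left(5,4 \right)} - 5 = \frac{7 - -1}{4} - 5 = \left(7 + 1\right) \frac{1}{4} - 5 = 8 \cdot \frac{1}{4} - 5 = 2 - 5 = -3$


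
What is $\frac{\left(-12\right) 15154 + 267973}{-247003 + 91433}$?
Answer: $- \frac{17225}{31114} \approx -0.55361$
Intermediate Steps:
$\frac{\left(-12\right) 15154 + 267973}{-247003 + 91433} = \frac{-181848 + 267973}{-155570} = 86125 \left(- \frac{1}{155570}\right) = - \frac{17225}{31114}$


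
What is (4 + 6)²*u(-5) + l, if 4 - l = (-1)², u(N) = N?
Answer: -497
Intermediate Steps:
l = 3 (l = 4 - 1*(-1)² = 4 - 1*1 = 4 - 1 = 3)
(4 + 6)²*u(-5) + l = (4 + 6)²*(-5) + 3 = 10²*(-5) + 3 = 100*(-5) + 3 = -500 + 3 = -497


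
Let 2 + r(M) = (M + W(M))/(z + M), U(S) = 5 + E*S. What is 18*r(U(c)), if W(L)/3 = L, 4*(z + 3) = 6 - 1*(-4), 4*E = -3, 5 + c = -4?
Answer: 196/5 ≈ 39.200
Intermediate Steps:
c = -9 (c = -5 - 4 = -9)
E = -¾ (E = (¼)*(-3) = -¾ ≈ -0.75000)
U(S) = 5 - 3*S/4
z = -½ (z = -3 + (6 - 1*(-4))/4 = -3 + (6 + 4)/4 = -3 + (¼)*10 = -3 + 5/2 = -½ ≈ -0.50000)
W(L) = 3*L
r(M) = -2 + 4*M/(-½ + M) (r(M) = -2 + (M + 3*M)/(-½ + M) = -2 + (4*M)/(-½ + M) = -2 + 4*M/(-½ + M))
18*r(U(c)) = 18*(2*(1 + 2*(5 - ¾*(-9)))/(-1 + 2*(5 - ¾*(-9)))) = 18*(2*(1 + 2*(5 + 27/4))/(-1 + 2*(5 + 27/4))) = 18*(2*(1 + 2*(47/4))/(-1 + 2*(47/4))) = 18*(2*(1 + 47/2)/(-1 + 47/2)) = 18*(2*(49/2)/(45/2)) = 18*(2*(2/45)*(49/2)) = 18*(98/45) = 196/5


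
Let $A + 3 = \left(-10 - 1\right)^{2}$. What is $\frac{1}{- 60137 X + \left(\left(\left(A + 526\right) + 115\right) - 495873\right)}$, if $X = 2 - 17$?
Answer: $\frac{1}{406941} \approx 2.4574 \cdot 10^{-6}$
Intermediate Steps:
$X = -15$
$A = 118$ ($A = -3 + \left(-10 - 1\right)^{2} = -3 + \left(-11\right)^{2} = -3 + 121 = 118$)
$\frac{1}{- 60137 X + \left(\left(\left(A + 526\right) + 115\right) - 495873\right)} = \frac{1}{\left(-60137\right) \left(-15\right) + \left(\left(\left(118 + 526\right) + 115\right) - 495873\right)} = \frac{1}{902055 + \left(\left(644 + 115\right) - 495873\right)} = \frac{1}{902055 + \left(759 - 495873\right)} = \frac{1}{902055 - 495114} = \frac{1}{406941}$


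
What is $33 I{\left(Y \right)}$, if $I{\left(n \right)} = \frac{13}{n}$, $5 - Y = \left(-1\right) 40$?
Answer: $\frac{143}{15} \approx 9.5333$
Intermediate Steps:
$Y = 45$ ($Y = 5 - \left(-1\right) 40 = 5 - -40 = 5 + 40 = 45$)
$33 I{\left(Y \right)} = 33 \cdot \frac{13}{45} = \frac{143}{15}$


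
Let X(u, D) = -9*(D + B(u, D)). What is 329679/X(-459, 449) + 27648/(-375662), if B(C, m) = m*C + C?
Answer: 575899591/5530308133 ≈ 0.10414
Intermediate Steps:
B(C, m) = C + C*m (B(C, m) = C*m + C = C + C*m)
X(u, D) = -9*D - 9*u*(1 + D) (X(u, D) = -9*(D + u*(1 + D)) = -9*D - 9*u*(1 + D))
329679/X(-459, 449) + 27648/(-375662) = 329679/(-9*449 - 9*(-459)*(1 + 449)) + 27648/(-375662) = 329679/(-4041 - 9*(-459)*450) + 27648*(-1/375662) = 329679/(-4041 + 1858950) - 13824/187831 = 329679/1854909 - 13824/187831 = 329679*(1/1854909) - 13824/187831 = 5233/29443 - 13824/187831 = 575899591/5530308133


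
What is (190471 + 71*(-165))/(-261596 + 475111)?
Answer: 178756/213515 ≈ 0.83721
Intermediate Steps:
(190471 + 71*(-165))/(-261596 + 475111) = (190471 - 11715)/213515 = 178756*(1/213515) = 178756/213515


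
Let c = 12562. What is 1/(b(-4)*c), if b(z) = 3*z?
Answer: -1/150744 ≈ -6.6338e-6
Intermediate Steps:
1/(b(-4)*c) = 1/((3*(-4))*12562) = 1/(-12*12562) = 1/(-150744) = -1/150744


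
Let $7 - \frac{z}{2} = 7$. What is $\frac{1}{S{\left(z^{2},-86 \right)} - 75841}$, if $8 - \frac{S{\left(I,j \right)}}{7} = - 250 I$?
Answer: $- \frac{1}{75785} \approx -1.3195 \cdot 10^{-5}$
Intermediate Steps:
$z = 0$ ($z = 14 - 14 = 0$)
$S{\left(I,j \right)} = 56 + 1750 I$ ($S{\left(I,j \right)} = 56 - 7 \left(- 250 I\right) = 56 + 1750 I$)
$\frac{1}{S{\left(z^{2},-86 \right)} - 75841} = \frac{1}{\left(56 + 1750 \cdot 0^{2}\right) - 75841} = \frac{1}{\left(56 + 1750 \cdot 0\right) - 75841} = \frac{1}{\left(56 + 0\right) - 75841} = \frac{1}{56 - 75841} = \frac{1}{-75785} = - \frac{1}{75785}$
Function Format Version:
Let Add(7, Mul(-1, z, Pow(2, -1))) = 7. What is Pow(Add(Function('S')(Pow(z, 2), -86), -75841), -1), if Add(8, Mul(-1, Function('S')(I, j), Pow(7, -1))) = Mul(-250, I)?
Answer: Rational(-1, 75785) ≈ -1.3195e-5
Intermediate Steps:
z = 0 (z = Add(14, Mul(-2, 7)) = Add(14, -14) = 0)
Function('S')(I, j) = Add(56, Mul(1750, I)) (Function('S')(I, j) = Add(56, Mul(-7, Mul(-250, I))) = Add(56, Mul(1750, I)))
Pow(Add(Function('S')(Pow(z, 2), -86), -75841), -1) = Pow(Add(Add(56, Mul(1750, Pow(0, 2))), -75841), -1) = Pow(Add(Add(56, Mul(1750, 0)), -75841), -1) = Pow(Add(Add(56, 0), -75841), -1) = Pow(Add(56, -75841), -1) = Pow(-75785, -1) = Rational(-1, 75785)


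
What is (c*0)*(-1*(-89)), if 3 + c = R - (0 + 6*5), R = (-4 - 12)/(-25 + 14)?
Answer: 0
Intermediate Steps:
R = 16/11 (R = -16/(-11) = -16*(-1/11) = 16/11 ≈ 1.4545)
c = -347/11 (c = -3 + (16/11 - (0 + 6*5)) = -3 + (16/11 - (0 + 30)) = -3 + (16/11 - 1*30) = -3 + (16/11 - 30) = -3 - 314/11 = -347/11 ≈ -31.545)
(c*0)*(-1*(-89)) = (-347/11*0)*(-1*(-89)) = 0*89 = 0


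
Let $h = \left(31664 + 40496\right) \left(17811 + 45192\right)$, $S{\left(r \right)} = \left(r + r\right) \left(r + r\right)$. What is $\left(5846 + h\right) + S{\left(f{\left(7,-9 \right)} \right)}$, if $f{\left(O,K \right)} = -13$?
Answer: $4546303002$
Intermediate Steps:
$S{\left(r \right)} = 4 r^{2}$ ($S{\left(r \right)} = 2 r 2 r = 4 r^{2}$)
$h = 4546296480$ ($h = 72160 \cdot 63003 = 4546296480$)
$\left(5846 + h\right) + S{\left(f{\left(7,-9 \right)} \right)} = \left(5846 + 4546296480\right) + 4 \left(-13\right)^{2} = 4546302326 + 4 \cdot 169 = 4546302326 + 676 = 4546303002$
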